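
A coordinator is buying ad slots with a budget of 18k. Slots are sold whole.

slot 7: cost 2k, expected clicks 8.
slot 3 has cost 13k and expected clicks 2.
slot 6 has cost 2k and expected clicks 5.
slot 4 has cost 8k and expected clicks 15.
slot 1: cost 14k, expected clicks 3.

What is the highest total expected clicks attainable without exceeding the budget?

28

Allowing fractional choices, the relaxed optimum would be about 29.3, but ad slots are indivisible.
slot 7 + slot 6 + slot 4: cost 2 + 2 + 8 = 12 ≤ 18, expected clicks 8 + 5 + 15 = 28.
slot 7 + slot 4: cost 2 + 8 = 10 ≤ 18, expected clicks 8 + 15 = 23.
Best is slot 7, slot 6, and slot 4 with total expected clicks 28.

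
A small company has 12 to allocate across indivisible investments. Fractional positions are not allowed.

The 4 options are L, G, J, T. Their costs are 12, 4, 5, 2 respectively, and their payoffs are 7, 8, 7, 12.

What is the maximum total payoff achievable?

27

Allowing fractional choices, the relaxed optimum would be about 27.6, but investments are indivisible.
G + J + T: cost 4 + 5 + 2 = 11 ≤ 12, payoff 8 + 7 + 12 = 27.
J + T: cost 5 + 2 = 7 ≤ 12, payoff 7 + 12 = 19.
G + T: cost 4 + 2 = 6 ≤ 12, payoff 8 + 12 = 20.
Best is G, J, and T with total payoff 27.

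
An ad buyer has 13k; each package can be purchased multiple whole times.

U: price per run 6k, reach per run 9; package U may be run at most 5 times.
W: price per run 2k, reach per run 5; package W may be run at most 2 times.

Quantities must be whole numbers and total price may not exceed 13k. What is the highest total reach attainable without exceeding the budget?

This is a bounded integer knapsack.
W has the best ratio (5/2); taking only W gives at most 2×5 = 10 (stopped by the supply cap of 2).
Mixing does better — 1×U and 2×W: price 10 ≤ 13, reach 1·9 + 2·5 = 19.

19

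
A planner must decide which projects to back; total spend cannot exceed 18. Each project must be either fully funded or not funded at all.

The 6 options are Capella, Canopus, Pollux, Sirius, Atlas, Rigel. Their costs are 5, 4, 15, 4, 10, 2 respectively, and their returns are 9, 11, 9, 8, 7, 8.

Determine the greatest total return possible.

This is a 0-1 knapsack instance.
Capella + Canopus + Rigel: cost 5 + 4 + 2 = 11 ≤ 18, return 9 + 11 + 8 = 28.
Capella + Canopus + Sirius + Rigel: cost 5 + 4 + 4 + 2 = 15 ≤ 18, return 9 + 11 + 8 + 8 = 36.
Best is Capella, Canopus, Sirius, and Rigel with total return 36.

36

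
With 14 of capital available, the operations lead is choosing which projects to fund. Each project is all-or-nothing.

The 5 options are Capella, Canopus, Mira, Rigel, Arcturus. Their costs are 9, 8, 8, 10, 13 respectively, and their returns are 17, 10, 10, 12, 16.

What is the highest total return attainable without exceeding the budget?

Take Capella: cost 9 ≤ 14, return 17.
No other feasible combination does better.

17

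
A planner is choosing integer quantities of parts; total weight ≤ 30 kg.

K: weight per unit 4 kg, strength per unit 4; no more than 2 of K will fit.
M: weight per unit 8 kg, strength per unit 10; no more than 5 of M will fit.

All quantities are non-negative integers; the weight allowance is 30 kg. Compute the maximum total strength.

Take 1×K and 3×M: weight 28 ≤ 30, strength 1·4 + 3·10 = 34.
No other integer combination yields more.

34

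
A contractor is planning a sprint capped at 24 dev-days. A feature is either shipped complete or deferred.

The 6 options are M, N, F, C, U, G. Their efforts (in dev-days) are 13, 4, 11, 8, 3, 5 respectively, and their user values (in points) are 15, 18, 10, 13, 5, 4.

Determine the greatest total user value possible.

41

N + C + U + G: effort 4 + 8 + 3 + 5 = 20 ≤ 24, user value 18 + 13 + 5 + 4 = 40.
N + F + C: effort 4 + 11 + 8 = 23 ≤ 24, user value 18 + 10 + 13 = 41.
M + N + U: effort 13 + 4 + 3 = 20 ≤ 24, user value 15 + 18 + 5 = 38.
Best is N, F, and C with total user value 41.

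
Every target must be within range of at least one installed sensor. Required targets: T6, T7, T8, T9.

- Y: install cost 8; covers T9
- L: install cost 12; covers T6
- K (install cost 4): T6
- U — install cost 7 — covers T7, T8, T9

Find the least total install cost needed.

11

This is an integer covering problem.
Choose K and U: together they cover T6, T7, T8, T9 — every target.
Total install cost: 4 + 7 = 11.
No cover costs less than 11.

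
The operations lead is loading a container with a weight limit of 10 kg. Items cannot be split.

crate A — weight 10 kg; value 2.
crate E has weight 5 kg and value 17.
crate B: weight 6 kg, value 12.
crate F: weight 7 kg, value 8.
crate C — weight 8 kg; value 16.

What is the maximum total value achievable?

Allowing fractional choices, the relaxed optimum would be about 27.0, but items are indivisible.
crate B: weight 6 ≤ 10, value 12.
crate E: weight 5 ≤ 10, value 17.
crate C: weight 8 ≤ 10, value 16.
Best is crate E with total value 17.

17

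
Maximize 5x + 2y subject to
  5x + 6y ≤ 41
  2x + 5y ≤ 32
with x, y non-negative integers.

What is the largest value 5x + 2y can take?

40

The continuous relaxation peaks at (8.2, 0) with value 41.00; rounding to a feasible lattice point costs some objective.
(x,y)=(8,0): 5·8+6·0=40≤41, 2·8+5·0=16≤32, objective 40.
(x,y)=(7,1): 5·7+6·1=41≤41, 2·7+5·1=19≤32, objective 37.
(x,y)=(7,0): 5·7+6·0=35≤41, 2·7+5·0=14≤32, objective 35.
The best lattice point is (8,0), giving 40.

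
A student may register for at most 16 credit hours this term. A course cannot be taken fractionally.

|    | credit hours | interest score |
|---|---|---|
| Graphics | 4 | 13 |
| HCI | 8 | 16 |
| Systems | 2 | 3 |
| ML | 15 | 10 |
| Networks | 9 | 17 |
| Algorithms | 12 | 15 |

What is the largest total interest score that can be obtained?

33

Allowing fractional choices, the relaxed optimum would be about 36.6, but courses are indivisible.
Graphics + Networks: credit hours 4 + 9 = 13 ≤ 16, interest score 13 + 17 = 30.
Graphics + HCI + Systems: credit hours 4 + 8 + 2 = 14 ≤ 16, interest score 13 + 16 + 3 = 32.
Graphics + Systems + Networks: credit hours 4 + 2 + 9 = 15 ≤ 16, interest score 13 + 3 + 17 = 33.
Best is Graphics, Systems, and Networks with total interest score 33.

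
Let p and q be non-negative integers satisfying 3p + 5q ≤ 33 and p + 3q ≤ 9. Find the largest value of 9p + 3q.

(p,q)=(9,0): 3·9+5·0=27≤33, 1·9+3·0=9≤9, objective 81.
(p,q)=(8,0): 3·8+5·0=24≤33, 1·8+3·0=8≤9, objective 72.
No feasible integer point exceeds 81.

81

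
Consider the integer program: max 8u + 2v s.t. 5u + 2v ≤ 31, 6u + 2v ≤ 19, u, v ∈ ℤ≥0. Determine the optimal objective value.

(u,v)=(3,0): 5·3+2·0=15≤31, 6·3+2·0=18≤19, objective 24.
(u,v)=(2,1): 5·2+2·1=12≤31, 6·2+2·1=14≤19, objective 18.
Maximum is 24 at (u,v)=(3,0).

24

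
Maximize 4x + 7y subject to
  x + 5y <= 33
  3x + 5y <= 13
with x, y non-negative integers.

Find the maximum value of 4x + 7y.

The continuous relaxation peaks at (0, 2.6) with value 18.20; rounding to a feasible lattice point costs some objective.
(x,y)=(1,2): 1·1+5·2=11≤33, 3·1+5·2=13≤13, objective 18.
(x,y)=(2,1): 1·2+5·1=7≤33, 3·2+5·1=11≤13, objective 15.
Maximum is 18 at (x,y)=(1,2).

18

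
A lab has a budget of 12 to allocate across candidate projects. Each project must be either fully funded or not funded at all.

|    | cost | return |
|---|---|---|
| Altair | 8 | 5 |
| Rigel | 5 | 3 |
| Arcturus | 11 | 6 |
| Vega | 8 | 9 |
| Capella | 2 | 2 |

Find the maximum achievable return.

This is a 0-1 knapsack instance.
Take Vega and Capella: cost 8 + 2 = 10 ≤ 12, return 9 + 2 = 11.
No other feasible combination does better.

11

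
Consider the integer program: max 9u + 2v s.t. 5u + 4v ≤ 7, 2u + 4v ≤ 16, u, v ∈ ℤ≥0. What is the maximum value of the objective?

The continuous relaxation peaks at (1.4, 0) with value 12.60; rounding to a feasible lattice point costs some objective.
(u,v)=(1,0): 5·1+4·0=5≤7, 2·1+4·0=2≤16, objective 9.
(u,v)=(0,1): 5·0+4·1=4≤7, 2·0+4·1=4≤16, objective 2.
(u,v)=(0,0): 5·0+4·0=0≤7, 2·0+4·0=0≤16, objective 0.
The best lattice point is (1,0), giving 9.

9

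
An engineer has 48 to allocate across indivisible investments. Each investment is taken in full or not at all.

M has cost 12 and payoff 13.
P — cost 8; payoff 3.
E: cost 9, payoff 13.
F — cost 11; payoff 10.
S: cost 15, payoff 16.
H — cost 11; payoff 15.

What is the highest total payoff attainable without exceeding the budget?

57

E + F + S + H: cost 9 + 11 + 15 + 11 = 46 ≤ 48, payoff 13 + 10 + 16 + 15 = 54.
M + E + S + H: cost 12 + 9 + 15 + 11 = 47 ≤ 48, payoff 13 + 13 + 16 + 15 = 57.
Best is M, E, S, and H with total payoff 57.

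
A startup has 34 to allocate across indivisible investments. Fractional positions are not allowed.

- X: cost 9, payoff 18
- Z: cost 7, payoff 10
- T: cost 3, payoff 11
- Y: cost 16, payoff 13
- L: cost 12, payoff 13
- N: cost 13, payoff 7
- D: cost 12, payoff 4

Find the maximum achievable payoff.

Take X, Z, T, and L: cost 9 + 7 + 3 + 12 = 31 ≤ 34, payoff 18 + 10 + 11 + 13 = 52.
No other feasible combination does better.

52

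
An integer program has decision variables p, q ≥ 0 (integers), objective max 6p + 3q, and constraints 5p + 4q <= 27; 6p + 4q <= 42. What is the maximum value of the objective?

(p,q)=(5,0) is feasible, giving 30.
(p,q)=(4,1) is feasible, giving 27.
(p,q)=(4,0) is feasible, giving 24.
Maximum is 30 at (p,q)=(5,0).

30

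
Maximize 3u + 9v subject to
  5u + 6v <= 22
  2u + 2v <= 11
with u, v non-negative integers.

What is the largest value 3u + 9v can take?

The continuous relaxation peaks at (0, 3.67) with value 33.00; rounding to a feasible lattice point costs some objective.
(u,v)=(0,3): 5·0+6·3=18≤22, 2·0+2·3=6≤11, objective 27.
(u,v)=(1,2): 5·1+6·2=17≤22, 2·1+2·2=6≤11, objective 21.
(u,v)=(0,2): 5·0+6·2=12≤22, 2·0+2·2=4≤11, objective 18.
Maximum is 27 at (u,v)=(0,3).

27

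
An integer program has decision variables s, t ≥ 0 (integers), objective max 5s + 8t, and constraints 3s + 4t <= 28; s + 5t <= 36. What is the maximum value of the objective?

(s,t)=(0,7): 3·0+4·7=28≤28, 1·0+5·7=35≤36, objective 56.
(s,t)=(1,6): 3·1+4·6=27≤28, 1·1+5·6=31≤36, objective 53.
Maximum is 56 at (s,t)=(0,7).

56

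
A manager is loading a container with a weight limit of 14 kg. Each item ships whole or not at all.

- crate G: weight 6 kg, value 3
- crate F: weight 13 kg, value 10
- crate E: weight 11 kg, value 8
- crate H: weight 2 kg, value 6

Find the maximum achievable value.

This is an integer program with binary decision variables.
Take crate E and crate H: weight 11 + 2 = 13 ≤ 14, value 8 + 6 = 14.
No other feasible combination does better.

14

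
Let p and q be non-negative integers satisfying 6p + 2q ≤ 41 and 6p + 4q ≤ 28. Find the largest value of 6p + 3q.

27

Relaxing integrality, the LP optimum is 28.00 at (p,q) = (4.67, 0), which is not an integer point.
(p,q)=(4,1): 6·4+2·1=26≤41, 6·4+4·1=28≤28, objective 27.
(p,q)=(4,0): 6·4+2·0=24≤41, 6·4+4·0=24≤28, objective 24.
(p,q)=(3,2): 6·3+2·2=22≤41, 6·3+4·2=26≤28, objective 24.
Maximum is 27 at (p,q)=(4,1).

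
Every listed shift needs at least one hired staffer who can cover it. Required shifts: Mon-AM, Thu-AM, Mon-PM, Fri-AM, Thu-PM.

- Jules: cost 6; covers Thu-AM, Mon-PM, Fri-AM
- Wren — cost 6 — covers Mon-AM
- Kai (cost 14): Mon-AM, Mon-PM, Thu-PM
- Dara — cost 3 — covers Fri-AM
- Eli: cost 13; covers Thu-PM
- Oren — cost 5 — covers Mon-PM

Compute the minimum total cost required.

20

This is an integer covering problem.
The greedy cost-per-new-shift heuristic would pick Jules, Wren, and Eli for 25, but a cheaper cover exists.
Choose Jules and Kai: together they cover Mon-AM, Thu-AM, Mon-PM, Fri-AM, Thu-PM — every shift.
Total cost: 6 + 14 = 20.
No cover costs less than 20.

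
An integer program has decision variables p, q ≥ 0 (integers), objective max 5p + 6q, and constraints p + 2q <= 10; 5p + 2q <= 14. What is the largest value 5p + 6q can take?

30

The continuous relaxation peaks at (1, 4.5) with value 32.00; rounding to a feasible lattice point costs some objective.
(p,q)=(0,5): 1·0+2·5=10≤10, 5·0+2·5=10≤14, objective 30.
(p,q)=(1,4): 1·1+2·4=9≤10, 5·1+2·4=13≤14, objective 29.
Maximum is 30 at (p,q)=(0,5).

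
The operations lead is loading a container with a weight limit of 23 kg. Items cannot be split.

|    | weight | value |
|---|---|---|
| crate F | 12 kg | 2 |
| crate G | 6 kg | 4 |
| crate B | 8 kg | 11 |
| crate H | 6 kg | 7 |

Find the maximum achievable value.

22

Take crate G, crate B, and crate H: weight 6 + 8 + 6 = 20 ≤ 23, value 4 + 11 + 7 = 22.
No other feasible combination does better.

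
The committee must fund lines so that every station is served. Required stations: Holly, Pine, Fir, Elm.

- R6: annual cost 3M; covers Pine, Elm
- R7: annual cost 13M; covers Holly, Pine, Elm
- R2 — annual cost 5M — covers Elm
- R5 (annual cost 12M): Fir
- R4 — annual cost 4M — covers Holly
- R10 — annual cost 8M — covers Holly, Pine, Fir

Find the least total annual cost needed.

This is a weighted set-cover instance.
The greedy cost-per-new-station heuristic would pick R6, R4, and R10 for 15, but a cheaper cover exists.
Choose R6 and R10: together they cover Holly, Pine, Fir, Elm — every station.
Total annual cost: 3 + 8 = 11.
No cover costs less than 11.

11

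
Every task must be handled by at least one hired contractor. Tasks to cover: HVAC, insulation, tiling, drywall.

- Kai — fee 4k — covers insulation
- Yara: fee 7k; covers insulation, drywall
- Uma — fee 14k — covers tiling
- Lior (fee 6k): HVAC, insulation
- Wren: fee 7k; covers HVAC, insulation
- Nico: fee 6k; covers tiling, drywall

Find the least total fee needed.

12

This is an integer covering problem.
Choose Lior and Nico: together they cover HVAC, insulation, tiling, drywall — every task.
Total fee: 6 + 6 = 12.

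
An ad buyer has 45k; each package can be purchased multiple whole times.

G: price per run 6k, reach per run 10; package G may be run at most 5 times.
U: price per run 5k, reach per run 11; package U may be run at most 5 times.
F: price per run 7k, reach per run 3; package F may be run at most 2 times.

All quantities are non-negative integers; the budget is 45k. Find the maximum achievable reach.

85

Take 3×G and 5×U: price 43 ≤ 45, reach 3·10 + 5·11 = 85.
U has the best ratio (11/5) and is taken to its limit of 5; remaining capacity is filled optimally with the others.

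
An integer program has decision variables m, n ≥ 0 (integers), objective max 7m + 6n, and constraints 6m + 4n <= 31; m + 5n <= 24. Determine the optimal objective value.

Relaxing integrality, the LP optimum is 41.96 at (m,n) = (2.27, 4.35), which is not an integer point.
(m,n)=(3,3): 6·3+4·3=30≤31, 1·3+5·3=18≤24, objective 39.
(m,n)=(2,4): 6·2+4·4=28≤31, 1·2+5·4=22≤24, objective 38.
(m,n)=(3,2): 6·3+4·2=26≤31, 1·3+5·2=13≤24, objective 33.
Maximum is 39 at (m,n)=(3,3).

39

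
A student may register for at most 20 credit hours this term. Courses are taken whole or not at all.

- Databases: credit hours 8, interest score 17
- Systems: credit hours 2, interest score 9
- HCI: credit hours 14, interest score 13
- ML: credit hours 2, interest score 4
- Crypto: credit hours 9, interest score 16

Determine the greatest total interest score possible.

42

Treat it as a binary knapsack problem.
Databases + Systems + Crypto: credit hours 8 + 2 + 9 = 19 ≤ 20, interest score 17 + 9 + 16 = 42.
Databases + Crypto: credit hours 8 + 9 = 17 ≤ 20, interest score 17 + 16 = 33.
Databases + ML + Crypto: credit hours 8 + 2 + 9 = 19 ≤ 20, interest score 17 + 4 + 16 = 37.
Best is Databases, Systems, and Crypto with total interest score 42.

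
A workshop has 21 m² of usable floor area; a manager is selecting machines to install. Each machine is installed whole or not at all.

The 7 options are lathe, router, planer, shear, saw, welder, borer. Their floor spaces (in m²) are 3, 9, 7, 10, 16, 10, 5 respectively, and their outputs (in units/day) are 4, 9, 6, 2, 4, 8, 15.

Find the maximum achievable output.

This is a 0-1 knapsack instance.
Allowing fractional choices, the relaxed optimum would be about 31.4, but machines are indivisible.
router + planer + borer: floor space 9 + 7 + 5 = 21 ≤ 21, output 9 + 6 + 15 = 30.
lathe + router + borer: floor space 3 + 9 + 5 = 17 ≤ 21, output 4 + 9 + 15 = 28.
Best is router, planer, and borer with total output 30.

30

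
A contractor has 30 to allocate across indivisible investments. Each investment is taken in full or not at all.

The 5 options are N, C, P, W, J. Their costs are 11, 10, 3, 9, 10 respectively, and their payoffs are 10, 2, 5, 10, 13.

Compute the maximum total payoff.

This is a 0-1 knapsack instance.
Take N, W, and J: cost 11 + 9 + 10 = 30 ≤ 30, payoff 10 + 10 + 13 = 33.
No other feasible combination does better.

33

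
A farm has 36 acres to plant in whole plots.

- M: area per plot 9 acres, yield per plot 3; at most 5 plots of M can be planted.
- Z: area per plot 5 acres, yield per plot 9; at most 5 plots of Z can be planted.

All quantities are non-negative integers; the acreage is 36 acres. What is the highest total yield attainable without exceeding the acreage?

This is a bounded integer knapsack.
1×M and 5×Z: area 34 ≤ 36, yield 1·3 + 5·9 = 48.
5×Z: area 25 ≤ 36, yield 5·9 = 45.
Best is 48.

48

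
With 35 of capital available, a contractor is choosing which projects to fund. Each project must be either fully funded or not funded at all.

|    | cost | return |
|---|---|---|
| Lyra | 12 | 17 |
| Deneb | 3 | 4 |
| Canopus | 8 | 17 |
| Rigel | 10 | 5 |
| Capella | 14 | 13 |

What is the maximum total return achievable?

Lyra + Canopus + Capella: cost 12 + 8 + 14 = 34 ≤ 35, return 17 + 17 + 13 = 47.
Lyra + Deneb + Canopus + Rigel: cost 12 + 3 + 8 + 10 = 33 ≤ 35, return 17 + 4 + 17 + 5 = 43.
Best is Lyra, Canopus, and Capella with total return 47.

47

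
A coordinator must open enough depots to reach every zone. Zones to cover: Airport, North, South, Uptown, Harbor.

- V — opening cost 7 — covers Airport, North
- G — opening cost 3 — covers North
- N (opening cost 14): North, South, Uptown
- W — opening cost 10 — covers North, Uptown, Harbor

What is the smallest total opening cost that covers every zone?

31

The greedy cost-per-new-zone heuristic would pick G, W, V, and N for 34, but a cheaper cover exists.
Choose V, N, and W: together they cover Airport, North, South, Uptown, Harbor — every zone.
Total opening cost: 7 + 14 + 10 = 31.
No cover costs less than 31.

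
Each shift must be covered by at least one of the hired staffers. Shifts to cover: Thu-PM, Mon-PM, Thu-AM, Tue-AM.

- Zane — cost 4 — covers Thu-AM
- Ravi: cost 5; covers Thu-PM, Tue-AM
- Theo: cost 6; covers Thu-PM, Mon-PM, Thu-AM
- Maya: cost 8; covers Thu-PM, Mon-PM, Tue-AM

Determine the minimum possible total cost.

11

Choose Ravi and Theo: together they cover Thu-PM, Mon-PM, Thu-AM, Tue-AM — every shift.
Total cost: 5 + 6 = 11.
No cover costs less than 11.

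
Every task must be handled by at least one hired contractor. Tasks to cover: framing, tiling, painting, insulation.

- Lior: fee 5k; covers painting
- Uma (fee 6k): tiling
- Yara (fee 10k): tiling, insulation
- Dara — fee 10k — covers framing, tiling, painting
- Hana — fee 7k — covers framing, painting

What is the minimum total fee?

The greedy cost-per-new-task heuristic would pick Dara and Yara for 20, but a cheaper cover exists.
Choose Yara and Hana: together they cover framing, tiling, painting, insulation — every task.
Total fee: 10 + 7 = 17.
No cover costs less than 17.

17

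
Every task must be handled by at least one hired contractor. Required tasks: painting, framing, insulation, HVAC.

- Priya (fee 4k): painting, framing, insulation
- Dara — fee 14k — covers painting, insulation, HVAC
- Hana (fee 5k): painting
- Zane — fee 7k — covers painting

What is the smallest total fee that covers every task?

Choose Priya and Dara: together they cover painting, framing, insulation, HVAC — every task.
Total fee: 4 + 14 = 18.
No cover costs less than 18.

18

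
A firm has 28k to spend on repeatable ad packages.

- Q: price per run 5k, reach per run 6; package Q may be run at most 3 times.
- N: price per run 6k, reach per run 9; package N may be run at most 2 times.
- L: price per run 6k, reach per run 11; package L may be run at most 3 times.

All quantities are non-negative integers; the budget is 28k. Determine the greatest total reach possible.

45

L has the best ratio (11/6); taking only L gives at most 3×11 = 33 (stopped by the supply cap of 3).
Mixing does better — 2×Q and 3×L: price 28 ≤ 28, reach 2·6 + 3·11 = 45.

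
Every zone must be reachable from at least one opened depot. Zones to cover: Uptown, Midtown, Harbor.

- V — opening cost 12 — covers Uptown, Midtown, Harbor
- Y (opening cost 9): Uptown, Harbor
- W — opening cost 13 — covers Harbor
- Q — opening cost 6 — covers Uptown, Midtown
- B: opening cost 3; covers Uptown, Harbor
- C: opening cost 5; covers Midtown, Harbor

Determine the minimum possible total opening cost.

Choose B and C: together they cover Uptown, Midtown, Harbor — every zone.
Total opening cost: 3 + 5 = 8.
No cover costs less than 8.

8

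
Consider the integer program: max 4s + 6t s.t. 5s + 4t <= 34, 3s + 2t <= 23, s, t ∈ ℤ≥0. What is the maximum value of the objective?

Relaxing integrality, the LP optimum is 51.00 at (s,t) = (0, 8.5), which is not an integer point.
(s,t)=(0,8): 5·0+4·8=32≤34, 3·0+2·8=16≤23, objective 48.
(s,t)=(1,7): 5·1+4·7=33≤34, 3·1+2·7=17≤23, objective 46.
(s,t)=(0,7): 5·0+4·7=28≤34, 3·0+2·7=14≤23, objective 42.
The best lattice point is (0,8), giving 48.

48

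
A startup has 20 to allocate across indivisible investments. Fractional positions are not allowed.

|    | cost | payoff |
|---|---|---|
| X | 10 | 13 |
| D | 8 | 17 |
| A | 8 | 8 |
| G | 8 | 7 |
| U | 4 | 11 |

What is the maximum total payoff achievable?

36

Allowing fractional choices, the relaxed optimum would be about 38.4, but investments are indivisible.
D + A + U: cost 8 + 8 + 4 = 20 ≤ 20, payoff 17 + 8 + 11 = 36.
D + G + U: cost 8 + 8 + 4 = 20 ≤ 20, payoff 17 + 7 + 11 = 35.
Best is D, A, and U with total payoff 36.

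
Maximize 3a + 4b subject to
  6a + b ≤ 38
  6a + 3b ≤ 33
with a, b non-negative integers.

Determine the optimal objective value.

(a,b)=(0,11): 6·0+1·11=11≤38, 6·0+3·11=33≤33, objective 44.
(a,b)=(0,10): 6·0+1·10=10≤38, 6·0+3·10=30≤33, objective 40.
No feasible integer point exceeds 44.

44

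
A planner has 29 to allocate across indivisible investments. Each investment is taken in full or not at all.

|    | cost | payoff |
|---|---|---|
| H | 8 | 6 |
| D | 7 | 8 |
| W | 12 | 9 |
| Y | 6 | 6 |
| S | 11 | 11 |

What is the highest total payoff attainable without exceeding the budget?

D + Y + S: cost 7 + 6 + 11 = 24 ≤ 29, payoff 8 + 6 + 11 = 25.
W + Y + S: cost 12 + 6 + 11 = 29 ≤ 29, payoff 9 + 6 + 11 = 26.
Best is W, Y, and S with total payoff 26.

26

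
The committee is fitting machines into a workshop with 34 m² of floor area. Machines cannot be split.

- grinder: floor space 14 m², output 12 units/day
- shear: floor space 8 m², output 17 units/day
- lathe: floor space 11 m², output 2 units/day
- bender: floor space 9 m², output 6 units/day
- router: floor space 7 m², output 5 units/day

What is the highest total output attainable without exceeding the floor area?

This is an integer program with binary decision variables.
grinder + shear + router: floor space 14 + 8 + 7 = 29 ≤ 34, output 12 + 17 + 5 = 34.
grinder + shear + bender: floor space 14 + 8 + 9 = 31 ≤ 34, output 12 + 17 + 6 = 35.
Best is grinder, shear, and bender with total output 35.

35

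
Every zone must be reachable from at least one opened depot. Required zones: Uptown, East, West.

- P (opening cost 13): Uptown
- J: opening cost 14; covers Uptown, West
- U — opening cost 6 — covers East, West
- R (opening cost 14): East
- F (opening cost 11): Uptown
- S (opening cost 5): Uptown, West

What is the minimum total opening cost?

11

This is a weighted set-cover instance.
Choose U and S: together they cover Uptown, East, West — every zone.
Total opening cost: 6 + 5 = 11.
No cover costs less than 11.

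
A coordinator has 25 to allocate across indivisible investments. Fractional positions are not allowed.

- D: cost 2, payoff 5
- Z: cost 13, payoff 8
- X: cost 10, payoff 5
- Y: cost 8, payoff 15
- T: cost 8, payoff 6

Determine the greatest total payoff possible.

Allowing fractional choices, the relaxed optimum would be about 30.3, but investments are indivisible.
D + Z + Y: cost 2 + 13 + 8 = 23 ≤ 25, payoff 5 + 8 + 15 = 28.
D + X + Y: cost 2 + 10 + 8 = 20 ≤ 25, payoff 5 + 5 + 15 = 25.
D + Y + T: cost 2 + 8 + 8 = 18 ≤ 25, payoff 5 + 15 + 6 = 26.
Best is D, Z, and Y with total payoff 28.

28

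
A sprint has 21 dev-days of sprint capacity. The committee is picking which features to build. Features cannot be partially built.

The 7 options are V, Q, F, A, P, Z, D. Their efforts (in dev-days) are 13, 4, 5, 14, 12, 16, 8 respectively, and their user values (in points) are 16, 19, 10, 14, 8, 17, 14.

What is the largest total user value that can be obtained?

Allowing fractional choices, the relaxed optimum would be about 47.9, but features are indivisible.
Q + F + P: effort 4 + 5 + 12 = 21 ≤ 21, user value 19 + 10 + 8 = 37.
Q + F + D: effort 4 + 5 + 8 = 17 ≤ 21, user value 19 + 10 + 14 = 43.
Q + Z: effort 4 + 16 = 20 ≤ 21, user value 19 + 17 = 36.
Best is Q, F, and D with total user value 43.

43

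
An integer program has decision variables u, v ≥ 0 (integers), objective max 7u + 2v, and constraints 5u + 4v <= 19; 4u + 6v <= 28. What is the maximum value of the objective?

23

The continuous relaxation peaks at (3.8, 0) with value 26.60; rounding to a feasible lattice point costs some objective.
(u,v)=(3,1) is feasible, giving 23.
(u,v)=(3,0) is feasible, giving 21.
(u,v)=(2,2) is feasible, giving 18.
(u,v)=(2,1) is feasible, giving 16.
No feasible integer point exceeds 23.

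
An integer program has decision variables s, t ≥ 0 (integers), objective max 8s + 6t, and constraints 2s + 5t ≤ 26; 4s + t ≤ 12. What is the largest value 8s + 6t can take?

The continuous relaxation peaks at (1.89, 4.44) with value 41.78; rounding to a feasible lattice point costs some objective.
(s,t)=(2,4): 2·2+5·4=24≤26, 4·2+1·4=12≤12, objective 40.
(s,t)=(2,3): 2·2+5·3=19≤26, 4·2+1·3=11≤12, objective 34.
The best lattice point is (2,4), giving 40.

40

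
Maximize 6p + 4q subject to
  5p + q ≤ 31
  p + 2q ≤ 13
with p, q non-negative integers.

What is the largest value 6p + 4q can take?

46

Relaxing integrality, the LP optimum is 47.78 at (p,q) = (5.44, 3.78), which is not an integer point.
(p,q)=(5,4): 5·5+1·4=29≤31, 1·5+2·4=13≤13, objective 46.
(p,q)=(5,3): 5·5+1·3=28≤31, 1·5+2·3=11≤13, objective 42.
Maximum is 46 at (p,q)=(5,4).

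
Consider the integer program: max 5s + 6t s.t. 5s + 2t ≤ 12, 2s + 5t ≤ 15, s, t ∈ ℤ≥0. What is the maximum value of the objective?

18

The continuous relaxation peaks at (1.43, 2.43) with value 21.71; rounding to a feasible lattice point costs some objective.
(s,t)=(0,3): 5·0+2·3=6≤12, 2·0+5·3=15≤15, objective 18.
(s,t)=(1,2): 5·1+2·2=9≤12, 2·1+5·2=12≤15, objective 17.
(s,t)=(2,1): 5·2+2·1=12≤12, 2·2+5·1=9≤15, objective 16.
Maximum is 18 at (s,t)=(0,3).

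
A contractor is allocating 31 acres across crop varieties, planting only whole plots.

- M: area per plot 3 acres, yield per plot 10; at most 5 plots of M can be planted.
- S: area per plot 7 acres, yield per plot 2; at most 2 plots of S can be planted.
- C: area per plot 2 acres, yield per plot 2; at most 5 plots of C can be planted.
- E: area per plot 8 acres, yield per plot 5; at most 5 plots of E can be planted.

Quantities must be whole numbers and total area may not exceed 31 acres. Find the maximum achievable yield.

63

This is a bounded integer knapsack.
5×M, 3×C, and 1×E: area 29 ≤ 31, yield 5·10 + 3·2 + 1·5 = 61.
5×M, 4×C, and 1×E: area 31 ≤ 31, yield 5·10 + 4·2 + 1·5 = 63.
Best is 63.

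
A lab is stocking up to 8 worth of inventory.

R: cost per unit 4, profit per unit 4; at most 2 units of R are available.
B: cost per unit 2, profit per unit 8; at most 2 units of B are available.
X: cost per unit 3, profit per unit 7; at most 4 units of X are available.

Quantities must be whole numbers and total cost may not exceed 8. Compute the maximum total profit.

Take 2×B and 1×X: cost 7 ≤ 8, profit 2·8 + 1·7 = 23.
B has the best ratio (8/2) and is taken to its limit of 2; remaining capacity is filled optimally with the others.

23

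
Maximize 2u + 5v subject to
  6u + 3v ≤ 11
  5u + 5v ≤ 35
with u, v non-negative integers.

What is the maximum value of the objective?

15

(u,v)=(0,3): 6·0+3·3=9≤11, 5·0+5·3=15≤35, objective 15.
(u,v)=(0,2): 6·0+3·2=6≤11, 5·0+5·2=10≤35, objective 10.
Maximum is 15 at (u,v)=(0,3).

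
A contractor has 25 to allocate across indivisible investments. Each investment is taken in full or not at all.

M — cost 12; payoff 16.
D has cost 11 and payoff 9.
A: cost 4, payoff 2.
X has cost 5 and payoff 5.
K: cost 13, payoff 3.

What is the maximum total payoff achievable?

25

Take M and D: cost 12 + 11 = 23 ≤ 25, payoff 16 + 9 = 25.
No other feasible combination does better.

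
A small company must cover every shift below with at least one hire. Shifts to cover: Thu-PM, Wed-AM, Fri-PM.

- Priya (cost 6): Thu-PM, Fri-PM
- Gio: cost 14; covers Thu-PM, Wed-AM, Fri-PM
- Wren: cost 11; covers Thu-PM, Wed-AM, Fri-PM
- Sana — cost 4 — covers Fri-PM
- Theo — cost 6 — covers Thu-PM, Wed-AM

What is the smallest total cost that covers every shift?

10

This is a weighted set-cover instance.
The greedy cost-per-new-shift heuristic would pick Priya and Theo for 12, but a cheaper cover exists.
Choose Sana and Theo: together they cover Thu-PM, Wed-AM, Fri-PM — every shift.
Total cost: 4 + 6 = 10.
No cover costs less than 10.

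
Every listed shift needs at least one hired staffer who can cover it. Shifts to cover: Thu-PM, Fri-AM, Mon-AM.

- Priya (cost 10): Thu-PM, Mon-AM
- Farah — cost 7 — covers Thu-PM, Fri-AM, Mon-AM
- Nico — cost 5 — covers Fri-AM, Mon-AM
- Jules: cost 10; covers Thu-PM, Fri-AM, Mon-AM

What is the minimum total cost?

7

This is a weighted set-cover instance.
Farah alone covers Thu-PM, Fri-AM, Mon-AM — every shift.
Total cost: 7.
No cover costs less than 7.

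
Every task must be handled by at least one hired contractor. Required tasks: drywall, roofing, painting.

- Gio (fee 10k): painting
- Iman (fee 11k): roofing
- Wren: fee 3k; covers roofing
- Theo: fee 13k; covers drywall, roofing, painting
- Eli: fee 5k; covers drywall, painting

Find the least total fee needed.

Choose Wren and Eli: together they cover drywall, roofing, painting — every task.
Total fee: 3 + 5 = 8.
No cover costs less than 8.

8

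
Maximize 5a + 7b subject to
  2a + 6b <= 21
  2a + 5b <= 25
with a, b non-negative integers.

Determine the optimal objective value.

50

The continuous relaxation peaks at (10.5, 0) with value 52.50; rounding to a feasible lattice point costs some objective.
(a,b)=(10,0): 2·10+6·0=20≤21, 2·10+5·0=20≤25, objective 50.
(a,b)=(9,0): 2·9+6·0=18≤21, 2·9+5·0=18≤25, objective 45.
Maximum is 50 at (a,b)=(10,0).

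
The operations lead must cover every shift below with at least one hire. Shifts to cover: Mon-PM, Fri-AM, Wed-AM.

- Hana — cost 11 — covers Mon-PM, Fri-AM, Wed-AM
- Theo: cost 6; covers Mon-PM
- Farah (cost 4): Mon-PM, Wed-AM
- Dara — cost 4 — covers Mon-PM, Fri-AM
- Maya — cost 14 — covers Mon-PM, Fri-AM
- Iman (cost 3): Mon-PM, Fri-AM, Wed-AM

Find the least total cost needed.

This is a weighted set-cover instance.
Iman alone covers Mon-PM, Fri-AM, Wed-AM — every shift.
Total cost: 3.
No cover costs less than 3.

3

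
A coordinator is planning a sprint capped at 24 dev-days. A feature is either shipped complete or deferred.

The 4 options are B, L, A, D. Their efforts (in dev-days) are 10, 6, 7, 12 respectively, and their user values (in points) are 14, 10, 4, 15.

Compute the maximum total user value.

B + D: effort 10 + 12 = 22 ≤ 24, user value 14 + 15 = 29.
L + D: effort 6 + 12 = 18 ≤ 24, user value 10 + 15 = 25.
B + L + A: effort 10 + 6 + 7 = 23 ≤ 24, user value 14 + 10 + 4 = 28.
Best is B and D with total user value 29.

29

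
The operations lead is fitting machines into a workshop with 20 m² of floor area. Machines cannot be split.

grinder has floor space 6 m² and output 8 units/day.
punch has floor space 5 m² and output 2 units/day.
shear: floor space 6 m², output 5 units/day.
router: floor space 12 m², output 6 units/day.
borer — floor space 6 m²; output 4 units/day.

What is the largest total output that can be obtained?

This is a 0-1 knapsack instance.
Allowing fractional choices, the relaxed optimum would be about 18.0, but machines are indivisible.
grinder + shear + borer: floor space 6 + 6 + 6 = 18 ≤ 20, output 8 + 5 + 4 = 17.
grinder + punch + shear: floor space 6 + 5 + 6 = 17 ≤ 20, output 8 + 2 + 5 = 15.
Best is grinder, shear, and borer with total output 17.

17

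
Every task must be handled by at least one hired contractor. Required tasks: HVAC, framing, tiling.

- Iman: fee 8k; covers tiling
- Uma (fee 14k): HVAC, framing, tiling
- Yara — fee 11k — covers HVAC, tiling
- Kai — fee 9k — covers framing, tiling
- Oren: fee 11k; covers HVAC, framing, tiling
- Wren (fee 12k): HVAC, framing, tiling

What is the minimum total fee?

11

This is an integer covering problem.
Oren alone covers HVAC, framing, tiling — every task.
Total fee: 11.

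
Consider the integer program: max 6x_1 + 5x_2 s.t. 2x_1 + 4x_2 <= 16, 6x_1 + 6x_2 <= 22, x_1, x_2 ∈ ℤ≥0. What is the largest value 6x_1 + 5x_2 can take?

Relaxing integrality, the LP optimum is 22.00 at (x_1,x_2) = (3.67, 0), which is not an integer point.
(x_1,x_2)=(3,0): 2·3+4·0=6≤16, 6·3+6·0=18≤22, objective 18.
(x_1,x_2)=(2,1): 2·2+4·1=8≤16, 6·2+6·1=18≤22, objective 17.
The best lattice point is (3,0), giving 18.

18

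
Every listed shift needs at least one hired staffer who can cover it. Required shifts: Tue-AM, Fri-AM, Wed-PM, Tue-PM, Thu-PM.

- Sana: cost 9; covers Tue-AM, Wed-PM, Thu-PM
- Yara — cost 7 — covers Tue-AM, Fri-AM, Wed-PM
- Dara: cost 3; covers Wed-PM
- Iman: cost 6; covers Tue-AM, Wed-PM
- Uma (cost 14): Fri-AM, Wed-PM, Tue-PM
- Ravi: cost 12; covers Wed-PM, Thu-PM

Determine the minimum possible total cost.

23

The greedy cost-per-new-shift heuristic would pick Yara, Sana, and Uma for 30, but a cheaper cover exists.
Choose Sana and Uma: together they cover Tue-AM, Fri-AM, Wed-PM, Tue-PM, Thu-PM — every shift.
Total cost: 9 + 14 = 23.
No cover costs less than 23.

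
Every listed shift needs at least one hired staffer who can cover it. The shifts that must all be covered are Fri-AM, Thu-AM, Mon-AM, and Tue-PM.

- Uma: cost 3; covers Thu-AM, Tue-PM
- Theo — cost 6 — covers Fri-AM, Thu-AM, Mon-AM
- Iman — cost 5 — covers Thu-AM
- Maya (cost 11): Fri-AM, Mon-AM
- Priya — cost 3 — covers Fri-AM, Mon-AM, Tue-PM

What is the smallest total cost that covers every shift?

6

This is a weighted set-cover instance.
Choose Uma and Priya: together they cover Fri-AM, Thu-AM, Mon-AM, Tue-PM — every shift.
Total cost: 3 + 3 = 6.
No cover costs less than 6.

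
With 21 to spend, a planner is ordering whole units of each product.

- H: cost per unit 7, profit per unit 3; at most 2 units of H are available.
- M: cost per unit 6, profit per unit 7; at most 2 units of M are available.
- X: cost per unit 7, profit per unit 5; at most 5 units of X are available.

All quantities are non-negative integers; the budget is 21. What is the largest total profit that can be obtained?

M has the best ratio (7/6); taking only M gives at most 2×7 = 14 (stopped by the supply cap of 2).
Mixing does better — 2×M and 1×X: cost 19 ≤ 21, profit 2·7 + 1·5 = 19.

19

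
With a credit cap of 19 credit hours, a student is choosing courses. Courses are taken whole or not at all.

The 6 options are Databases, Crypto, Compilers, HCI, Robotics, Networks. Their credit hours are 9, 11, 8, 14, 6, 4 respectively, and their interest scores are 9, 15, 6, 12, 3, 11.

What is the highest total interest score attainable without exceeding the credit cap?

26

Allowing fractional choices, the relaxed optimum would be about 30.0, but courses are indivisible.
Databases + Robotics + Networks: credit hours 9 + 6 + 4 = 19 ≤ 19, interest score 9 + 3 + 11 = 23.
Crypto + Networks: credit hours 11 + 4 = 15 ≤ 19, interest score 15 + 11 = 26.
HCI + Networks: credit hours 14 + 4 = 18 ≤ 19, interest score 12 + 11 = 23.
Best is Crypto and Networks with total interest score 26.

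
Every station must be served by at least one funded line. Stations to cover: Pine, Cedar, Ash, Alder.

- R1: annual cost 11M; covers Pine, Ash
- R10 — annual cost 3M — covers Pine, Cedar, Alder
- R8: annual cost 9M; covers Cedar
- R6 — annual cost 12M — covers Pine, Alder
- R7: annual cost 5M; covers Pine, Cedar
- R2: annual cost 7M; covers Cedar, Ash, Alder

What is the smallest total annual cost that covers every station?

Choose R10 and R2: together they cover Pine, Cedar, Ash, Alder — every station.
Total annual cost: 3 + 7 = 10.
No cover costs less than 10.

10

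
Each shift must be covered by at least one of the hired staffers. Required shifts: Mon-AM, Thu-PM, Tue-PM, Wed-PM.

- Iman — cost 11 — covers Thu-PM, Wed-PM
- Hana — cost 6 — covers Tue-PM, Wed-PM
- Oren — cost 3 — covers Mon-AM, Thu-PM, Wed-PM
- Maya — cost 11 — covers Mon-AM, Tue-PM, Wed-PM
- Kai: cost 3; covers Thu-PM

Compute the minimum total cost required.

9

Choose Hana and Oren: together they cover Mon-AM, Thu-PM, Tue-PM, Wed-PM — every shift.
Total cost: 6 + 3 = 9.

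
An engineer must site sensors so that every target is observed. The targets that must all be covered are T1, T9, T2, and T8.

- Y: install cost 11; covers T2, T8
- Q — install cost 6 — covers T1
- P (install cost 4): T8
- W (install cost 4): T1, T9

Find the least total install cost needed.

The greedy cost-per-new-target heuristic would pick W, P, and Y for 19, but a cheaper cover exists.
Choose Y and W: together they cover T1, T9, T2, T8 — every target.
Total install cost: 11 + 4 = 15.
No cover costs less than 15.

15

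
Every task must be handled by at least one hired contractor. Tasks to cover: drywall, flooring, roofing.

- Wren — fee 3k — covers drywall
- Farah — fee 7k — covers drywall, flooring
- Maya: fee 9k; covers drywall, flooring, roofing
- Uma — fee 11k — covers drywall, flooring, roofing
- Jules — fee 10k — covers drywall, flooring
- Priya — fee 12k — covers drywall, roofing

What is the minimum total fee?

9

This is a weighted set-cover instance.
The greedy cost-per-new-task heuristic would pick Wren and Maya for 12, but a cheaper cover exists.
Maya alone covers drywall, flooring, roofing — every task.
Total fee: 9.
No cover costs less than 9.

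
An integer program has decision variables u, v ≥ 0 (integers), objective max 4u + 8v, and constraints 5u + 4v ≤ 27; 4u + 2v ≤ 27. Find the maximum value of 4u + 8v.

(u,v)=(0,6): 5·0+4·6=24≤27, 4·0+2·6=12≤27, objective 48.
(u,v)=(1,5): 5·1+4·5=25≤27, 4·1+2·5=14≤27, objective 44.
(u,v)=(0,5): 5·0+4·5=20≤27, 4·0+2·5=10≤27, objective 40.
No feasible integer point exceeds 48.

48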